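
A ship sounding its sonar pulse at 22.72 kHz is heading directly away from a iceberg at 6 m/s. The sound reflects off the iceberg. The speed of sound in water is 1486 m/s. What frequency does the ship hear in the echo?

The iceberg receives the sound from a moving source: f₁ = f₀ · v/(v + v_e) = 22.72 × 1486/1492 ≈ 22.6 kHz.
On the return leg the ship is a moving observer: f₂ = f₁ · (v − v_e)/v = 22.6 × 1480/1486 ≈ 22.5 kHz.
Equivalently f₂ = f₀ · (v − v_e)/(v + v_e).

22.5 kHz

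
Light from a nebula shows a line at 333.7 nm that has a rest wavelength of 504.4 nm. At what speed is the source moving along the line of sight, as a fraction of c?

λ'/λ₀ = 0.6616 < 1 (blueshift), so the source is approaching.
λ'/λ₀ = √((1 − β)/(1 + β)) for an approaching source ⇒ β = (1 − r²)/(1 + r²) with r = λ'/λ₀.
β = (1 − 0.4377)/(1 + 0.4377) ≈ 0.391.

0.391c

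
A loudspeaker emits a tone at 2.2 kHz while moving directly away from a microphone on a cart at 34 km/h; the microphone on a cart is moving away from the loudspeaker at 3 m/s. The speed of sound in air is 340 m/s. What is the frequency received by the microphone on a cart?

2.12 kHz

34 km/h = 9.444 m/s.
Both move, so f' = f · (v − v_o)/(v + v_s).
f' = 2.2 × (340 − 3)/(340 + 9.444) = 2.2 × 337/349.44 ≈ 2.12 kHz.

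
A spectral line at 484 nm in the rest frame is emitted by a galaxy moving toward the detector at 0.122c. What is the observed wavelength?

Relativistic Doppler for wavelength: λ' = λ₀ · √((1 − β)/(1 + β)).
λ' = 484 × √(0.8780/1.1220) = 484 × 0.88461 ≈ 428.2 nm.

428.2 nm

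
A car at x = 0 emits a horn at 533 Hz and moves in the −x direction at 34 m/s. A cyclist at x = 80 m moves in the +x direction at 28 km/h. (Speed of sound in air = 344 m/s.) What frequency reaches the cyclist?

474 Hz

28 km/h = 7.778 m/s.
The observer lies on the +x side, so the source is heading away from the observer and the observer is heading away from the source.
With source receding and observer receding, f' = f · (v − v_o)/(v + v_s).
f' = 533 × (344 − 7.778)/(344 + 34) = 533 × 336.22/378 ≈ 474 Hz.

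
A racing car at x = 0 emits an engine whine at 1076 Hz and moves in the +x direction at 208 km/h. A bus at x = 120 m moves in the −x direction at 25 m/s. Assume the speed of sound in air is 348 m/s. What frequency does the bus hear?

1383 Hz

208 km/h = 57.78 m/s.
The observer lies on the +x side, so the source is heading toward the observer and the observer is heading toward the source.
General Doppler shift: f' = f · (v + v_o)/(v − v_s).
f' = 1076 × (348 + 25)/(348 − 57.78) = 1076 × 373/290.22 ≈ 1383 Hz.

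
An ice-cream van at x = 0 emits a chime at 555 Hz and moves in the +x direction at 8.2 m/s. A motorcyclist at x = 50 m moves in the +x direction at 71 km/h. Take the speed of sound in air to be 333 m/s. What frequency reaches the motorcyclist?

535 Hz

71 km/h = 19.72 m/s.
The observer lies on the +x side, so the source is heading toward the observer and the observer is heading away from the source.
Both move, so f' = f · (v − v_o)/(v − v_s).
f' = 555 × (333 − 19.72)/(333 − 8.2) = 555 × 313.28/324.8 ≈ 535 Hz.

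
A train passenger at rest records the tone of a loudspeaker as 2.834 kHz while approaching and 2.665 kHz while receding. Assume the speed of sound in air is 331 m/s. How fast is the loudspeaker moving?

f₁/f₂ = (v + v_s)/(v − v_s), so v_s = v · (f₁ − f₂)/(f₁ + f₂).
v_s = 331 × (2.834 − 2.665)/(2.834 + 2.665) = 331 × 0.169/5.499 ≈ 10.2 m/s.

10.2 m/s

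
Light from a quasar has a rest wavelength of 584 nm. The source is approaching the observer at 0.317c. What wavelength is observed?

420.6 nm

Relativistic Doppler for wavelength: λ' = λ₀ · √((1 − β)/(1 + β)).
λ' = 584 × √(0.6830/1.3170) = 584 × 0.72014 ≈ 420.6 nm.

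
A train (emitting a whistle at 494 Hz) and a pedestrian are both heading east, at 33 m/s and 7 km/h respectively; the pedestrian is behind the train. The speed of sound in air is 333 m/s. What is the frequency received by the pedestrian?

7 km/h = 1.944 m/s.
The pedestrian is behind, so the train is moving away from it while the pedestrian is moving toward the train.
Both move, so f' = f · (v + v_o)/(v + v_s).
f' = 494 × (333 + 1.944)/(333 + 33) = 494 × 334.94/366 ≈ 452 Hz.

452 Hz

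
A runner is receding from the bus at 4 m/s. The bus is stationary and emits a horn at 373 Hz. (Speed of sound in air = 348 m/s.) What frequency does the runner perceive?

369 Hz

Moving observer, stationary source: f' = f · (v − v_o)/v.
f' = 373 × (348 − 4)/348 = 373 × 344/348 ≈ 369 Hz.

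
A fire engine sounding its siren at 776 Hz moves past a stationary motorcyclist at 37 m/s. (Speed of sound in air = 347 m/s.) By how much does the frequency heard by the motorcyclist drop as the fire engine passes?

167 Hz

Approaching: f₁ = f · v/(v − v_s) = 776 × 347/310 ≈ 869 Hz.
Receding: f₂ = f · v/(v + v_s) = 776 × 347/384 ≈ 701 Hz.
Drop: f₁ − f₂ = 2f·v·v_s/(v² − v_s²) = 2 × 776 × 347 × 37/(347² − 37²) ≈ 167 Hz.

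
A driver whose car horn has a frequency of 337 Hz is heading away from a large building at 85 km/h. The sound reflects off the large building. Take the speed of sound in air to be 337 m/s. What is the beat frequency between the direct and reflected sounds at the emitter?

85 km/h = 23.61 m/s.
The large building receives the sound from a moving source: f₁ = f₀ · v/(v + v_e) = 337 × 337/360.61 ≈ 314.9 Hz.
On the return leg the driver is a moving observer: f₂ = f₁ · (v − v_e)/v = 314.9 × 313.39/337 ≈ 292.9 Hz.
Beat against the emitted tone: |f₂ − f₀| = 2v_e·f₀/(v + v_e) = 2 × 23.61 × 337/360.61 ≈ 44.1 Hz.

44.1 Hz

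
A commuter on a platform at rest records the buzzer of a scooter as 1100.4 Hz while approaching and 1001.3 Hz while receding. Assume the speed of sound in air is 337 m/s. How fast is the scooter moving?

15.9 m/s

f₁/f₂ = (v + v_s)/(v − v_s), so v_s = v · (f₁ − f₂)/(f₁ + f₂).
v_s = 337 × (1100.4 − 1001.3)/(1100.4 + 1001.3) = 337 × 99.1/2101.7 ≈ 15.9 m/s.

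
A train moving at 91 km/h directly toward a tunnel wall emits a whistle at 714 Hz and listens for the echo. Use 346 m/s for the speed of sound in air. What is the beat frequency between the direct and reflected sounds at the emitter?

113 Hz

91 km/h = 25.28 m/s.
The tunnel wall receives the sound from a moving source: f₁ = f₀ · v/(v − v_e) = 714 × 346/320.72 ≈ 770.3 Hz.
On the return leg the train is a moving observer: f₂ = f₁ · (v + v_e)/v = 770.3 × 371.28/346 ≈ 826.5 Hz.
Beat against the emitted tone: |f₂ − f₀| = 2v_e·f₀/(v − v_e) = 2 × 25.28 × 714/320.72 ≈ 113 Hz.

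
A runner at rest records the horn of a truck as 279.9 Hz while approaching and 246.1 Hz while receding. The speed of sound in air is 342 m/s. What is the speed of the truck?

22.0 m/s

f₁/f₂ = (v + v_s)/(v − v_s), so v_s = v · (f₁ − f₂)/(f₁ + f₂).
v_s = 342 × (279.9 − 246.1)/(279.9 + 246.1) = 342 × 33.8/526.0 ≈ 22.0 m/s.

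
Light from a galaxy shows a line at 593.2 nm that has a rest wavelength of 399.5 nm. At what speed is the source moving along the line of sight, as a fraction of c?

λ'/λ₀ = 1.4849 > 1 (redshift), so the source is receding.
λ'/λ₀ = √((1 + β)/(1 − β)) for a receding source ⇒ β = (r² − 1)/(r² + 1) with r = λ'/λ₀.
β = (2.2048 − 1)/(2.2048 + 1) ≈ 0.376.

0.376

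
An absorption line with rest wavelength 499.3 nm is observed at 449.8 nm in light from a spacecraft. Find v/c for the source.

0.104

λ'/λ₀ = 0.9009 < 1 (blueshift), so the source is approaching.
λ'/λ₀ = √((1 − β)/(1 + β)) for an approaching source ⇒ β = (1 − r²)/(1 + r²) with r = λ'/λ₀.
β = (1 − 0.8116)/(1 + 0.8116) ≈ 0.104.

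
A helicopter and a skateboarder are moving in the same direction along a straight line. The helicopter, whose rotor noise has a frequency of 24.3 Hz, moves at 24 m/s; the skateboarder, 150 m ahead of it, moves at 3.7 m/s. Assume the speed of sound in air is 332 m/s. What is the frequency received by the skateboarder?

25.9 Hz

The skateboarder is ahead, so the helicopter is moving toward it while the skateboarder is moving away from the helicopter.
General Doppler shift: f' = f · (v − v_o)/(v − v_s).
f' = 24.3 × (332 − 3.7)/(332 − 24) = 24.3 × 328.3/308 ≈ 25.9 Hz.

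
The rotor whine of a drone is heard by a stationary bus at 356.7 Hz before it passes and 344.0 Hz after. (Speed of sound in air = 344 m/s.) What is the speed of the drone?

f₁/f₂ = (v + v_s)/(v − v_s), so v_s = v · (f₁ − f₂)/(f₁ + f₂).
v_s = 344 × (356.7 − 344.0)/(356.7 + 344.0) = 344 × 12.7/700.7 ≈ 6.2 m/s.

6.2 m/s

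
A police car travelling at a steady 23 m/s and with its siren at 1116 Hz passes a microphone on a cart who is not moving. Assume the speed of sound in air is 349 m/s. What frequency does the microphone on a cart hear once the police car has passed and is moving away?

1047 Hz

Receding: f₂ = f · v/(v + v_s) = 1116 × 349/372 ≈ 1047 Hz.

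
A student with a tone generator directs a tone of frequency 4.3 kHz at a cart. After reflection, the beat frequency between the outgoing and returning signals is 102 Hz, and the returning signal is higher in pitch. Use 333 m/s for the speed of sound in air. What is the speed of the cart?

Double Doppler shift off a moving reflector: f₂ = f₀ · (v + u)/(v − u) (u > 0 toward emitter).
Returning signal is higher, so f₂ = f₀ + Δf = 4300 + 102 = 4402 Hz.
Rearranging, u = v · (f₂ − f₀)/(f₂ + f₀) = 333 × 102/8702 ≈ 3.9 m/s.
So the cart is moving at 3.9 m/s toward the emitter.

3.9 m/s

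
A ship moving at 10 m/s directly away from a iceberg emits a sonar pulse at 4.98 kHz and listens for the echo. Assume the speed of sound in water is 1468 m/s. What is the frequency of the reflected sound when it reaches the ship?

The iceberg receives the sound from a moving source: f₁ = f₀ · v/(v + v_e) = 4.98 × 1468/1478 ≈ 4.95 kHz.
On the return leg the ship is a moving observer: f₂ = f₁ · (v − v_e)/v = 4.95 × 1458/1468 ≈ 4.91 kHz.
Equivalently f₂ = f₀ · (v − v_e)/(v + v_e).

4.91 kHz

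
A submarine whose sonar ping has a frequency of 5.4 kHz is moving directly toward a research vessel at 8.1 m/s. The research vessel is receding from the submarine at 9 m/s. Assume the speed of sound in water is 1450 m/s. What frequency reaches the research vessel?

General Doppler shift: f' = f · (v − v_o)/(v − v_s).
f' = 5.4 × (1450 − 9)/(1450 − 8.1) = 5.4 × 1441/1441.9 ≈ 5.40 kHz.

5.40 kHz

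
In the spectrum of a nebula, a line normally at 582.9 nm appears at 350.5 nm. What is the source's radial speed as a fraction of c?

λ'/λ₀ = 0.6013 < 1 (blueshift), so the source is approaching.
λ'/λ₀ = √((1 − β)/(1 + β)) for an approaching source ⇒ β = (1 − r²)/(1 + r²) with r = λ'/λ₀.
β = (1 − 0.3616)/(1 + 0.3616) ≈ 0.469.

0.469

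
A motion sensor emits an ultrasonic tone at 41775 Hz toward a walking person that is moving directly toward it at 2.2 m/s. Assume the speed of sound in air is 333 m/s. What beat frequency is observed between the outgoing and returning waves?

556 Hz

At the walking person (a moving observer), f₁ = f₀ · (v + u)/v = 41775 × 335.2/333 ≈ 42051 Hz.
On reflection it acts as a source moving toward the stationary detector: f₂ = f₁ · v/(v − u) = 42051 × 333/330.8 ≈ 42331 Hz.
Beat frequency: |f₂ − f₀| = 2u·f₀/(v − u) = 2 × 2.2 × 41775/330.8 ≈ 556 Hz.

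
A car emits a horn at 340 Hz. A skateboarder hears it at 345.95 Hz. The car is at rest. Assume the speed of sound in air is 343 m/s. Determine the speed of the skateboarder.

f' > f, so the skateboarder is approaching.
f' = f · (v + v_o)/v ⇒ v_o = v · |f'/f − 1|.
v_o = 343 × |345.95/340 − 1| = 343 × 0.0175 ≈ 6.0 m/s.

6.0 m/s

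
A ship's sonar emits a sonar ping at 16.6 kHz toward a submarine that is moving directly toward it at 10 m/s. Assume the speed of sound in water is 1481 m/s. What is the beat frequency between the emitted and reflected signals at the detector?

At the submarine (a moving observer), f₁ = f₀ · (v + u)/v = 16.6 × 1491/1481 ≈ 16.712 kHz.
The reflection then acts as a moving source: f₂ = f₁ · v/(v − u) ≈ 16.826 kHz.
Beat frequency (with f₀ = 16600 Hz): |f₂ − f₀| = 2u·f₀/(v − u) = 2 × 10 × 16600/1471 ≈ 226 Hz.

226 Hz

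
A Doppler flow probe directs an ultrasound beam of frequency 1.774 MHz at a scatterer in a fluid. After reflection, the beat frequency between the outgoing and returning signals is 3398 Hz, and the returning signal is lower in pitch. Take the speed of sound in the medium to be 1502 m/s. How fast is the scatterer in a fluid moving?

Double Doppler shift off a moving reflector: f₂ = f₀ · (v + u)/(v − u) (u > 0 toward emitter).
Returning signal is lower, so f₂ = f₀ − Δf = 1774000 − 3398 = 1770602 Hz.
Rearranging, u = v · (f₂ − f₀)/(f₂ + f₀) = 1502 × -3398/3544602 ≈ -1.44 m/s.
So the scatterer in a fluid is moving at 1.44 m/s away from the emitter.

1.44 m/s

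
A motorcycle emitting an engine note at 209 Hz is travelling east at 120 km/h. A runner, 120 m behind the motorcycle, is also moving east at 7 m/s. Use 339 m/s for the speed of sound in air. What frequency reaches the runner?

194 Hz

120 km/h = 33.33 m/s.
The runner is behind, so the motorcycle is moving away from it while the runner is moving toward the motorcycle.
General Doppler shift: f' = f · (v + v_o)/(v + v_s).
f' = 209 × (339 + 7)/(339 + 33.33) = 209 × 346/372.33 ≈ 194 Hz.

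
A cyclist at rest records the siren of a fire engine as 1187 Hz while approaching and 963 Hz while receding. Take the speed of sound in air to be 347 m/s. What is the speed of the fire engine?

f₁/f₂ = (v + v_s)/(v − v_s), so v_s = v · (f₁ − f₂)/(f₁ + f₂).
v_s = 347 × (1187 − 963)/(1187 + 963) = 347 × 224/2150 ≈ 36 m/s.

36 m/s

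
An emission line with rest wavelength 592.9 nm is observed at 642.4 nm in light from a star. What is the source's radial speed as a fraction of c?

λ'/λ₀ = 1.0835 > 1 (redshift), so the source is receding.
λ'/λ₀ = √((1 + β)/(1 − β)) for a receding source ⇒ β = (r² − 1)/(r² + 1) with r = λ'/λ₀.
β = (1.1739 − 1)/(1.1739 + 1) ≈ 0.080.

0.080c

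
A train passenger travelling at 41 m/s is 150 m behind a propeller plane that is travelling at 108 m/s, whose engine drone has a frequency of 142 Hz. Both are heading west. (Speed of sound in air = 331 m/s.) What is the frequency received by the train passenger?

120 Hz

The train passenger is behind, so the propeller plane is moving away from it while the train passenger is moving toward the propeller plane.
Both move, so f' = f · (v + v_o)/(v + v_s).
f' = 142 × (331 + 41)/(331 + 108) = 142 × 372/439 ≈ 120 Hz.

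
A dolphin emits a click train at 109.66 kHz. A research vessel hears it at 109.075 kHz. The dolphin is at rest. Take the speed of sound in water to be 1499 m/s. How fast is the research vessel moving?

f' < f, so the research vessel is receding.
f' = f · (v − v_o)/v ⇒ v_o = v · |f'/f − 1|.
v_o = 1499 × |109.075/109.66 − 1| = 1499 × 0.005335 ≈ 8.0 m/s.

8.0 m/s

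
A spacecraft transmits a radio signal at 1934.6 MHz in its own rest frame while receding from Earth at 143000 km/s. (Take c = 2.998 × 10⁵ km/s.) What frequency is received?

β = v/c = 143000/299800 = 0.4770.
Relativistic Doppler for frequency: f' = f₀ · √((1 − β)/(1 + β)).
f' = 1934.6 × √(0.5230/1.4770) = 1934.6 × 0.59507 ≈ 1151.2 MHz.

1151.2 MHz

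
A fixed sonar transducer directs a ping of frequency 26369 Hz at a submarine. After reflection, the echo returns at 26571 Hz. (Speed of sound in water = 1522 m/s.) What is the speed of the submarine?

Double Doppler shift off a moving reflector: f₂ = f₀ · (v + u)/(v − u) (u > 0 toward emitter).
Rearranging, u = v · (f₂ − f₀)/(f₂ + f₀) = 1522 × 202/52940 ≈ 5.8 m/s.
So the submarine is moving at 5.8 m/s toward the emitter.

5.8 m/s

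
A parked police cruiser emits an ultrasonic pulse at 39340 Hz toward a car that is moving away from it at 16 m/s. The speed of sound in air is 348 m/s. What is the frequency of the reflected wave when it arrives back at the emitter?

At the car (a moving observer), f₁ = f₀ · (v − u)/v = 39340 × 332/348 ≈ 37531 Hz.
On reflection it acts as a source moving away from the stationary detector: f₂ = f₁ · v/(v + u) = 37531 × 348/364 ≈ 35882 Hz.
Equivalently f₂ = f₀ · (v − u)/(v + u).

35882 Hz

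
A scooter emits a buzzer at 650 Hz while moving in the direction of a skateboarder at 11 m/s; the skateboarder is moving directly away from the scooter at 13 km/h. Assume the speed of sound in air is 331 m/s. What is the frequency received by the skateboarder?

13 km/h = 3.611 m/s.
With source approaching and observer receding, f' = f · (v − v_o)/(v − v_s).
f' = 650 × (331 − 3.611)/(331 − 11) = 650 × 327.39/320 ≈ 665 Hz.

665 Hz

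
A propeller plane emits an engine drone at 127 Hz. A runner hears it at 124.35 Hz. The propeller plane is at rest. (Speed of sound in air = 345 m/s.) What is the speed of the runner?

f' < f, so the runner is receding.
f' = f · (v − v_o)/v ⇒ v_o = v · |f'/f − 1|.
v_o = 345 × |124.35/127 − 1| = 345 × 0.02087 ≈ 7.2 m/s.

7.2 m/s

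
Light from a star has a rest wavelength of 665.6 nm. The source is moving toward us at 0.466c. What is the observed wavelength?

401.7 nm

Relativistic Doppler for wavelength: λ' = λ₀ · √((1 − β)/(1 + β)).
λ' = 665.6 × √(0.5340/1.4660) = 665.6 × 0.60354 ≈ 401.7 nm.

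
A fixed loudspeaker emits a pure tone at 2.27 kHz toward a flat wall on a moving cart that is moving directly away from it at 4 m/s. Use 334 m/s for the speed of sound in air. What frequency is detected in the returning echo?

2.22 kHz

At the flat wall on a moving cart (a moving observer), f₁ = f₀ · (v − u)/v = 2.27 × 330/334 ≈ 2.24 kHz.
The reflection then acts as a moving source: f₂ = f₁ · v/(v + u) ≈ 2.22 kHz.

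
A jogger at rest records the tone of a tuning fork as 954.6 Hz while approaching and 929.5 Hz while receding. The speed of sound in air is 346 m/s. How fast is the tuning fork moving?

f₁/f₂ = (v + v_s)/(v − v_s), so v_s = v · (f₁ − f₂)/(f₁ + f₂).
v_s = 346 × (954.6 − 929.5)/(954.6 + 929.5) = 346 × 25.1/1884.1 ≈ 4.6 m/s.

4.6 m/s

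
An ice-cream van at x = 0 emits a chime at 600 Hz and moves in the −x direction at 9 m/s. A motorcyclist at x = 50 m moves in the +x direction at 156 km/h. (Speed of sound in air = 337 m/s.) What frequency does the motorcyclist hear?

509 Hz

156 km/h = 43.33 m/s.
The observer lies on the +x side, so the source is heading away from the observer and the observer is heading away from the source.
Both move, so f' = f · (v − v_o)/(v + v_s).
f' = 600 × (337 − 43.33)/(337 + 9) = 600 × 293.67/346 ≈ 509 Hz.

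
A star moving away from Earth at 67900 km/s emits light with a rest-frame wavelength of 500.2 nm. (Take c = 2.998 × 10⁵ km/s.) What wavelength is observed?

β = v/c = 67900/299800 = 0.2265.
Relativistic Doppler for wavelength: λ' = λ₀ · √((1 + β)/(1 − β)).
λ' = 500.2 × √(1.2265/0.7735) = 500.2 × 1.25921 ≈ 629.9 nm.

629.9 nm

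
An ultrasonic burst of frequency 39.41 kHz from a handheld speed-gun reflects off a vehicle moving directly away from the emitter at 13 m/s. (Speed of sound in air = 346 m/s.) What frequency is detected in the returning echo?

36.6 kHz

At the vehicle (a moving observer), f₁ = f₀ · (v − u)/v = 39.41 × 333/346 ≈ 37.9 kHz.
On reflection it acts as a source moving away from the stationary detector: f₂ = f₁ · v/(v + u) = 37.9 × 346/359 ≈ 36.6 kHz.
Equivalently f₂ = f₀ · (v − u)/(v + u).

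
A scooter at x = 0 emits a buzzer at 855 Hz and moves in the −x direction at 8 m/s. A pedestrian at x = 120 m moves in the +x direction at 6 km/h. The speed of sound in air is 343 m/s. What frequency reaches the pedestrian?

6 km/h = 1.667 m/s.
The observer lies on the +x side, so the source is heading away from the observer and the observer is heading away from the source.
General Doppler shift: f' = f · (v − v_o)/(v + v_s).
f' = 855 × (343 − 1.667)/(343 + 8) = 855 × 341.33/351 ≈ 831 Hz.

831 Hz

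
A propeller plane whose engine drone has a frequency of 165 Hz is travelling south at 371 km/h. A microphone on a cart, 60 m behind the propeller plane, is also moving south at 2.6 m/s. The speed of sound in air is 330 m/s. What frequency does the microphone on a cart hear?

371 km/h = 103.1 m/s.
The microphone on a cart is behind, so the propeller plane is moving away from it while the microphone on a cart is moving toward the propeller plane.
General Doppler shift: f' = f · (v + v_o)/(v + v_s).
f' = 165 × (330 + 2.6)/(330 + 103.1) = 165 × 332.6/433.06 ≈ 127 Hz.

127 Hz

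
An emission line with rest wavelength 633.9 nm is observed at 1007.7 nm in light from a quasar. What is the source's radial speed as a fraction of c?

λ'/λ₀ = 1.5897 > 1 (redshift), so the source is receding.
λ'/λ₀ = √((1 + β)/(1 − β)) for a receding source ⇒ β = (r² − 1)/(r² + 1) with r = λ'/λ₀.
β = (2.5271 − 1)/(2.5271 + 1) ≈ 0.433.

0.433c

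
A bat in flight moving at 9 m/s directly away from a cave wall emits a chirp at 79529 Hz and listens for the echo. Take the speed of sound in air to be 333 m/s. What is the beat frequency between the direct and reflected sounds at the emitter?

4186 Hz

The cave wall receives the sound from a moving source: f₁ = f₀ · v/(v + v_e) = 79529 × 333/342 ≈ 77436 Hz.
On the return leg the bat in flight is a moving observer: f₂ = f₁ · (v − v_e)/v = 77436 × 324/333 ≈ 75343 Hz.
Equivalently f₂ = f₀ · (v − v_e)/(v + v_e).
Beat against the emitted tone: |f₂ − f₀| = 2v_e·f₀/(v + v_e) = 2 × 9 × 79529/342 ≈ 4186 Hz.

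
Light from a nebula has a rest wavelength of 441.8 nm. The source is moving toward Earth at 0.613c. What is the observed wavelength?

Relativistic Doppler for wavelength: λ' = λ₀ · √((1 − β)/(1 + β)).
λ' = 441.8 × √(0.3870/1.6130) = 441.8 × 0.48982 ≈ 216.4 nm.

216.4 nm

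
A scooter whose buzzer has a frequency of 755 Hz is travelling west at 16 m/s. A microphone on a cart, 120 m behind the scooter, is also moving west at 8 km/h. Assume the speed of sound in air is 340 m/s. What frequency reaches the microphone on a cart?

8 km/h = 2.222 m/s.
The microphone on a cart is behind, so the scooter is moving away from it while the microphone on a cart is moving toward the scooter.
General Doppler shift: f' = f · (v + v_o)/(v + v_s).
f' = 755 × (340 + 2.222)/(340 + 16) = 755 × 342.22/356 ≈ 726 Hz.

726 Hz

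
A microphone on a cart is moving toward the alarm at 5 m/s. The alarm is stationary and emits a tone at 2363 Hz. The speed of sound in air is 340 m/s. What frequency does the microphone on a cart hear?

Moving observer, stationary source: f' = f · (v + v_o)/v.
f' = 2363 × (340 + 5)/340 = 2363 × 345/340 ≈ 2398 Hz.

2398 Hz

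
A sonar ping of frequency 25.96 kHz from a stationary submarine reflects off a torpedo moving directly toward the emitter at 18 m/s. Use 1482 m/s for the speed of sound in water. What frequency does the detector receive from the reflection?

26.6 kHz

The torpedo first receives the wave as a moving observer: f₁ = f₀ · (v + u)/v = 25.96 × (1482 + 18)/1482 ≈ 26.3 kHz.
The reflection then acts as a moving source: f₂ = f₁ · v/(v − u) ≈ 26.6 kHz.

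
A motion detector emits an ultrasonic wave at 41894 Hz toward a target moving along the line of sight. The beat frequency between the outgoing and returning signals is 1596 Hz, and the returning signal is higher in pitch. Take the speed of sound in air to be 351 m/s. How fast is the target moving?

Double Doppler shift off a moving reflector: f₂ = f₀ · (v + u)/(v − u) (u > 0 toward emitter).
Returning signal is higher, so f₂ = f₀ + Δf = 41894 + 1596 = 43490 Hz.
Rearranging, u = v · (f₂ − f₀)/(f₂ + f₀) = 351 × 1596/85384 ≈ 6.6 m/s.
So the target is moving at 6.6 m/s toward the emitter.

6.6 m/s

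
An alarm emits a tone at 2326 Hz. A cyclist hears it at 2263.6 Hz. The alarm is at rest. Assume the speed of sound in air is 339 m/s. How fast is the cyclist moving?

f' < f, so the cyclist is receding.
f' = f · (v − v_o)/v ⇒ v_o = v · |f'/f − 1|.
v_o = 339 × |2263.6/2326 − 1| = 339 × 0.02683 ≈ 9.1 m/s.

9.1 m/s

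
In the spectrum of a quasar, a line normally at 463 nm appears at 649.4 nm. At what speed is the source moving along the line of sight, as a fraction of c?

λ'/λ₀ = 1.4026 > 1 (redshift), so the source is receding.
λ'/λ₀ = √((1 + β)/(1 − β)) for a receding source ⇒ β = (r² − 1)/(r² + 1) with r = λ'/λ₀.
β = (1.9673 − 1)/(1.9673 + 1) ≈ 0.326.

0.326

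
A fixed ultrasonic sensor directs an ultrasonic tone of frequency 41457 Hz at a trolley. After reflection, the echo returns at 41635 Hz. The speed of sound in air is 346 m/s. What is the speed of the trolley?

0.74 m/s

Double Doppler shift off a moving reflector: f₂ = f₀ · (v + u)/(v − u) (u > 0 toward emitter).
Rearranging, u = v · (f₂ − f₀)/(f₂ + f₀) = 346 × 178/83092 ≈ 0.74 m/s.
So the trolley is moving at 0.74 m/s toward the emitter.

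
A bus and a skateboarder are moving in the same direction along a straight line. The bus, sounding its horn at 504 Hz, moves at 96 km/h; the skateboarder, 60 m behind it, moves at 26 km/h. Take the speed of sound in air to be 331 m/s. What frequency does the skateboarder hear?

477 Hz

96 km/h = 26.67 m/s; 26 km/h = 7.222 m/s.
The skateboarder is behind, so the bus is moving away from it while the skateboarder is moving toward the bus.
Both move, so f' = f · (v + v_o)/(v + v_s).
f' = 504 × (331 + 7.222)/(331 + 26.67) = 504 × 338.22/357.67 ≈ 477 Hz.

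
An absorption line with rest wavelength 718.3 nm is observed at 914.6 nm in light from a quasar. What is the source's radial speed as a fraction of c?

λ'/λ₀ = 1.2733 > 1 (redshift), so the source is receding.
λ'/λ₀ = √((1 + β)/(1 − β)) for a receding source ⇒ β = (r² − 1)/(r² + 1) with r = λ'/λ₀.
β = (1.6213 − 1)/(1.6213 + 1) ≈ 0.237.

0.237c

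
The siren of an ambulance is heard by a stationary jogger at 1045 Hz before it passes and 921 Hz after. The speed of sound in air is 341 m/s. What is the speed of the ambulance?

f₁/f₂ = (v + v_s)/(v − v_s), so v_s = v · (f₁ − f₂)/(f₁ + f₂).
v_s = 341 × (1045 − 921)/(1045 + 921) = 341 × 124/1966 ≈ 21.5 m/s.

21.5 m/s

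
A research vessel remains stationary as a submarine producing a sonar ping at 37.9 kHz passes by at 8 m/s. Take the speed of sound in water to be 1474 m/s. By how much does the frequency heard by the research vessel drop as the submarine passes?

Approaching: f₁ = f · v/(v − v_s) = 37.9 × 1474/1466 ≈ 38.107 kHz.
Receding: f₂ = f · v/(v + v_s) = 37.9 × 1474/1482 ≈ 37.695 kHz.
Drop: f₁ − f₂ = 2f·v·v_s/(v² − v_s²) = 2 × 37.9 × 1474 × 8/(1474² − 8²) ≈ 0.411 kHz.

0.411 kHz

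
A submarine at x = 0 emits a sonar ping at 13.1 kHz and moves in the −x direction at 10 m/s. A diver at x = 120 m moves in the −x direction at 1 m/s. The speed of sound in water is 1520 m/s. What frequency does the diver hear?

The observer lies on the +x side, so the source is heading away from the observer and the observer is heading toward the source.
General Doppler shift: f' = f · (v + v_o)/(v + v_s).
f' = 13.1 × (1520 + 1)/(1520 + 10) = 13.1 × 1521/1530 ≈ 13.02 kHz.

13.02 kHz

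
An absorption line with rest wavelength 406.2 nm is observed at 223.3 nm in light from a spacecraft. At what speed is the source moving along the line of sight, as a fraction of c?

0.536

λ'/λ₀ = 0.5497 < 1 (blueshift), so the source is approaching.
λ'/λ₀ = √((1 − β)/(1 + β)) for an approaching source ⇒ β = (1 − r²)/(1 + r²) with r = λ'/λ₀.
β = (1 − 0.3022)/(1 + 0.3022) ≈ 0.536.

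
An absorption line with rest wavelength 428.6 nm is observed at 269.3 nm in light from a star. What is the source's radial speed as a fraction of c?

λ'/λ₀ = 0.6283 < 1 (blueshift), so the source is approaching.
λ'/λ₀ = √((1 − β)/(1 + β)) for an approaching source ⇒ β = (1 − r²)/(1 + r²) with r = λ'/λ₀.
β = (1 − 0.3948)/(1 + 0.3948) ≈ 0.434.

0.434c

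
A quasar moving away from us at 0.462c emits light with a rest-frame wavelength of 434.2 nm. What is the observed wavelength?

Relativistic Doppler for wavelength: λ' = λ₀ · √((1 + β)/(1 − β)).
λ' = 434.2 × √(1.4620/0.5380) = 434.2 × 1.64848 ≈ 715.8 nm.

715.8 nm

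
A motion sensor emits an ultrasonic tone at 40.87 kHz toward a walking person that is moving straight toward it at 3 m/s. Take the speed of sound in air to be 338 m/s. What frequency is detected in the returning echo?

At the walking person (a moving observer), f₁ = f₀ · (v + u)/v = 40.87 × 341/338 ≈ 41.2 kHz.
The reflection then acts as a moving source: f₂ = f₁ · v/(v − u) ≈ 41.6 kHz.
Equivalently f₂ = f₀ · (v + u)/(v − u).

41.6 kHz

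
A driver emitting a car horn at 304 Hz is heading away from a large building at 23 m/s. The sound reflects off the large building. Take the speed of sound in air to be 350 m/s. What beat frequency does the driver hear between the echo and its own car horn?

37.5 Hz

The large building receives the sound from a moving source: f₁ = f₀ · v/(v + v_e) = 304 × 350/373 ≈ 285.3 Hz.
On the return leg the driver is a moving observer: f₂ = f₁ · (v − v_e)/v = 285.3 × 327/350 ≈ 266.5 Hz.
Beat against the emitted tone: |f₂ − f₀| = 2v_e·f₀/(v + v_e) = 2 × 23 × 304/373 ≈ 37.5 Hz.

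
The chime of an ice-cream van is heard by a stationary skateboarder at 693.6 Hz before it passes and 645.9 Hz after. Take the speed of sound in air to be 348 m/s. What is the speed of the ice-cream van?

12.4 m/s

f₁/f₂ = (v + v_s)/(v − v_s), so v_s = v · (f₁ − f₂)/(f₁ + f₂).
v_s = 348 × (693.6 − 645.9)/(693.6 + 645.9) = 348 × 47.7/1339.5 ≈ 12.4 m/s.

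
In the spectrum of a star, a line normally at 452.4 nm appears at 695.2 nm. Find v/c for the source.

0.405c

λ'/λ₀ = 1.5367 > 1 (redshift), so the source is receding.
λ'/λ₀ = √((1 + β)/(1 − β)) for a receding source ⇒ β = (r² − 1)/(r² + 1) with r = λ'/λ₀.
β = (2.3614 − 1)/(2.3614 + 1) ≈ 0.405.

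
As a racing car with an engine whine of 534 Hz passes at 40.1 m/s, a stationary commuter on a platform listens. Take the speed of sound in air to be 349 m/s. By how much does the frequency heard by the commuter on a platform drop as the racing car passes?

124 Hz

Approaching: f₁ = f · v/(v − v_s) = 534 × 349/308.9 ≈ 603 Hz.
Receding: f₂ = f · v/(v + v_s) = 534 × 349/389.1 ≈ 479 Hz.
Drop: f₁ − f₂ = 2f·v·v_s/(v² − v_s²) = 2 × 534 × 349 × 40.1/(349² − 40.1²) ≈ 124 Hz.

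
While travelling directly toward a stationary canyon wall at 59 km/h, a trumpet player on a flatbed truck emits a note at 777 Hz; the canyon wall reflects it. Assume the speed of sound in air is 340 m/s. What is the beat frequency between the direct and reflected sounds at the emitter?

79 Hz

59 km/h = 16.39 m/s.
The canyon wall receives the sound from a moving source: f₁ = f₀ · v/(v − v_e) = 777 × 340/323.61 ≈ 816.4 Hz.
On the return leg the trumpet player on a flatbed truck is a moving observer: f₂ = f₁ · (v + v_e)/v = 816.4 × 356.39/340 ≈ 855.7 Hz.
Beat against the emitted tone: |f₂ − f₀| = 2v_e·f₀/(v − v_e) = 2 × 16.39 × 777/323.61 ≈ 79 Hz.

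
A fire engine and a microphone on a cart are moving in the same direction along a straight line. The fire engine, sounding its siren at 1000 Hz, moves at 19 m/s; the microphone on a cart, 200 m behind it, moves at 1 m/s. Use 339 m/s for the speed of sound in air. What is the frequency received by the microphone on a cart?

The microphone on a cart is behind, so the fire engine is moving away from it while the microphone on a cart is moving toward the fire engine.
General Doppler shift: f' = f · (v + v_o)/(v + v_s).
f' = 1000 × (339 + 1)/(339 + 19) = 1000 × 340/358 ≈ 950 Hz.

950 Hz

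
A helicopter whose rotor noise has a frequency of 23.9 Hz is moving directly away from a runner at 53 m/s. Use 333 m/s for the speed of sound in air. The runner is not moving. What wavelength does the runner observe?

Only the source moves, away from the listener, so f' = f · v/(v + v_s).
f' = 23.9 × 333/(333 + 53) ≈ 20.6 Hz.
λ' = v/f' = 333/20.6184 ≈ 16.15 m.

16.15 m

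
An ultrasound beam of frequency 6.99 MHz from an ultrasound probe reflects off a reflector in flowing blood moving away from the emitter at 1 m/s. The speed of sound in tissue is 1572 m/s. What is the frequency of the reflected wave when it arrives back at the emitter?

At the reflector in flowing blood (a moving observer), f₁ = f₀ · (v − u)/v = 6.99 × 1571/1572 ≈ 6.986 MHz.
On reflection it acts as a source moving away from the stationary detector: f₂ = f₁ · v/(v + u) = 6.986 × 1572/1573 ≈ 6.981 MHz.
Equivalently f₂ = f₀ · (v − u)/(v + u).

6.981 MHz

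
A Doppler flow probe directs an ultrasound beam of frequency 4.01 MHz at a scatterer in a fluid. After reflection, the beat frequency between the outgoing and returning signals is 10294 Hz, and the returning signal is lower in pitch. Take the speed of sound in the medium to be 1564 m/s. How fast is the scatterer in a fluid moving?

2.01 m/s

Double Doppler shift off a moving reflector: f₂ = f₀ · (v + u)/(v − u) (u > 0 toward emitter).
Returning signal is lower, so f₂ = f₀ − Δf = 4010000 − 10294 = 3999706 Hz.
Rearranging, u = v · (f₂ − f₀)/(f₂ + f₀) = 1564 × -10294/8009706 ≈ -2.01 m/s.
So the scatterer in a fluid is moving at 2.01 m/s away from the emitter.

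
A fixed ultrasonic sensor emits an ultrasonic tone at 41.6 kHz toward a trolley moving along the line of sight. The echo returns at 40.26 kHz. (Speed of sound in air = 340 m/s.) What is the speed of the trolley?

Double Doppler shift off a moving reflector: f₂ = f₀ · (v + u)/(v − u) (u > 0 toward emitter).
Rearranging, u = v · (f₂ − f₀)/(f₂ + f₀) = 340 × -1.34/81.86 ≈ -5.6 m/s.
So the trolley is moving at 5.6 m/s away from the emitter.

5.6 m/s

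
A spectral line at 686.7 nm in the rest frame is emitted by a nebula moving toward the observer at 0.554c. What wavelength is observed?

367.9 nm

Relativistic Doppler for wavelength: λ' = λ₀ · √((1 − β)/(1 + β)).
λ' = 686.7 × √(0.4460/1.5540) = 686.7 × 0.53573 ≈ 367.9 nm.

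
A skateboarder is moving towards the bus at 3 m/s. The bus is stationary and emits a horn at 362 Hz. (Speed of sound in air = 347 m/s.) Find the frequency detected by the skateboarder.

Moving observer, stationary source: f' = f · (v + v_o)/v.
f' = 362 × (347 + 3)/347 = 362 × 350/347 ≈ 365 Hz.

365 Hz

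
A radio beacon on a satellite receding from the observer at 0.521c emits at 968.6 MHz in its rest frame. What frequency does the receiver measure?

Relativistic Doppler for frequency: f' = f₀ · √((1 − β)/(1 + β)).
f' = 968.6 × √(0.4790/1.5210) = 968.6 × 0.56118 ≈ 543.6 MHz.

543.6 MHz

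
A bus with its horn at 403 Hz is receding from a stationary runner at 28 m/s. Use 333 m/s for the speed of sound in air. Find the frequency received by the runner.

372 Hz

Moving source, stationary observer: f' = f · v/(v + v_s) since the source is receding.
f' = 403 × 333/(333 + 28) = 403 × 333/361 ≈ 372 Hz.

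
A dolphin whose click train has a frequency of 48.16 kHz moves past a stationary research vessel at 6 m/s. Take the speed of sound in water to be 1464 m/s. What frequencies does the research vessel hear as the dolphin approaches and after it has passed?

48.4 kHz approaching; 48.0 kHz receding

Approaching: f₁ = f · v/(v − v_s) = 48.16 × 1464/1458 ≈ 48.4 kHz.
Receding: f₂ = f · v/(v + v_s) = 48.16 × 1464/1470 ≈ 48.0 kHz.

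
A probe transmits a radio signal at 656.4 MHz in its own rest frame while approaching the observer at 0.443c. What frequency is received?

1056.5 MHz

Relativistic Doppler for frequency: f' = f₀ · √((1 + β)/(1 − β)).
f' = 656.4 × √(1.4430/0.5570) = 656.4 × 1.60955 ≈ 1056.5 MHz.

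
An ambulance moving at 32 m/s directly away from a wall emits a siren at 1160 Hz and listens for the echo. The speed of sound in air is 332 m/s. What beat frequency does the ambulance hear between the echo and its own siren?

204 Hz

The wall receives the sound from a moving source: f₁ = f₀ · v/(v + v_e) = 1160 × 332/364 ≈ 1058 Hz.
On the return leg the ambulance is a moving observer: f₂ = f₁ · (v − v_e)/v = 1058 × 300/332 ≈ 956 Hz.
Beat against the emitted tone: |f₂ − f₀| = 2v_e·f₀/(v + v_e) = 2 × 32 × 1160/364 ≈ 204 Hz.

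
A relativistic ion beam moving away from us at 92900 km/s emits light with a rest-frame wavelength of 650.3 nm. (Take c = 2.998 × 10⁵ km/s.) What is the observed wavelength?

β = v/c = 92900/299800 = 0.3099.
Relativistic Doppler for wavelength: λ' = λ₀ · √((1 + β)/(1 − β)).
λ' = 650.3 × √(1.3099/0.6901) = 650.3 × 1.37769 ≈ 895.9 nm.

895.9 nm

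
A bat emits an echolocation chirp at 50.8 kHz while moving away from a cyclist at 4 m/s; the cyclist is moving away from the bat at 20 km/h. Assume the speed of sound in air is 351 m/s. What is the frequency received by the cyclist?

49.4 kHz

20 km/h = 5.556 m/s.
General Doppler shift: f' = f · (v − v_o)/(v + v_s).
f' = 50.8 × (351 − 5.556)/(351 + 4) = 50.8 × 345.44/355 ≈ 49.4 kHz.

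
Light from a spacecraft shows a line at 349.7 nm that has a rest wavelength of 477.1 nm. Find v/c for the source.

λ'/λ₀ = 0.7330 < 1 (blueshift), so the source is approaching.
λ'/λ₀ = √((1 − β)/(1 + β)) for an approaching source ⇒ β = (1 − r²)/(1 + r²) with r = λ'/λ₀.
β = (1 − 0.5372)/(1 + 0.5372) ≈ 0.301.

0.301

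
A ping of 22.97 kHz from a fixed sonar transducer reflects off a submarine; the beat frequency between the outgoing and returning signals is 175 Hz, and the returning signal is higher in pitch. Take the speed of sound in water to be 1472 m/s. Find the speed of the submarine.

Double Doppler shift off a moving reflector: f₂ = f₀ · (v + u)/(v − u) (u > 0 toward emitter).
Returning signal is higher, so f₂ = f₀ + Δf = 22970 + 175 = 23145 Hz.
Rearranging, u = v · (f₂ − f₀)/(f₂ + f₀) = 1472 × 175/46115 ≈ 5.6 m/s.
So the submarine is moving at 5.6 m/s toward the emitter.

5.6 m/s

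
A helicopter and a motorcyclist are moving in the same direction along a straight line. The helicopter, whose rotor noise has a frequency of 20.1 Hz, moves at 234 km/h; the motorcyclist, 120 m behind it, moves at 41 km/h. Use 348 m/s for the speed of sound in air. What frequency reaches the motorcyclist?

17.5 Hz

234 km/h = 65 m/s; 41 km/h = 11.39 m/s.
The motorcyclist is behind, so the helicopter is moving away from it while the motorcyclist is moving toward the helicopter.
Both move, so f' = f · (v + v_o)/(v + v_s).
f' = 20.1 × (348 + 11.39)/(348 + 65) = 20.1 × 359.39/413 ≈ 17.5 Hz.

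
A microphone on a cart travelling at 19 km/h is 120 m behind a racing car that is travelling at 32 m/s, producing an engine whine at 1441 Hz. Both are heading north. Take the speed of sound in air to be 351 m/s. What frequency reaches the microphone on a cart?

19 km/h = 5.278 m/s.
The microphone on a cart is behind, so the racing car is moving away from it while the microphone on a cart is moving toward the racing car.
With source receding and observer approaching, f' = f · (v + v_o)/(v + v_s).
f' = 1441 × (351 + 5.278)/(351 + 32) = 1441 × 356.28/383 ≈ 1340 Hz.

1340 Hz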